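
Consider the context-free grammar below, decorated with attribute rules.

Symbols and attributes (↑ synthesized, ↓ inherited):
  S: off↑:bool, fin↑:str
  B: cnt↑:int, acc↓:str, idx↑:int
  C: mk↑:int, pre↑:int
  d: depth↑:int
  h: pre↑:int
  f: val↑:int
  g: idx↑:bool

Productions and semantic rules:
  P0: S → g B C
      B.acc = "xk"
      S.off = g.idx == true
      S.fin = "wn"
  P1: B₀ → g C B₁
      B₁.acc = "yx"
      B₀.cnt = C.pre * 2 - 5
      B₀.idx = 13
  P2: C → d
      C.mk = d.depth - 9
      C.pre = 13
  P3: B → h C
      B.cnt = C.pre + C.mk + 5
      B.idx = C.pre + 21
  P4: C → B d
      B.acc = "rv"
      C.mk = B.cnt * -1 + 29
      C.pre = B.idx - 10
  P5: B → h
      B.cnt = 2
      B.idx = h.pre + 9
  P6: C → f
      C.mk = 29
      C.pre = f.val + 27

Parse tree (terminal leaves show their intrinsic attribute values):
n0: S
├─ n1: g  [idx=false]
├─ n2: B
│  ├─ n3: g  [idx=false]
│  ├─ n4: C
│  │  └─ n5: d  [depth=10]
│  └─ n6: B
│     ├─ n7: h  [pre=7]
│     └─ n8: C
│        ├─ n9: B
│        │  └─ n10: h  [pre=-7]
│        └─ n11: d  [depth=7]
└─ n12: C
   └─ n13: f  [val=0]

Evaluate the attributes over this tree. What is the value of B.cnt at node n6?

1. n1.idx = false  [terminal]
2. n2.acc = "xk"  ["xk"]
3. n3.idx = false  [terminal]
4. n5.depth = 10  [terminal]
5. n4.mk = 1  [d.depth - 9]
6. n4.pre = 13  [13]
7. n6.acc = "yx"  ["yx"]
8. n7.pre = 7  [terminal]
9. n9.acc = "rv"  ["rv"]
10. n10.pre = -7  [terminal]
11. n9.cnt = 2  [2]
12. n9.idx = 2  [h.pre + 9]
13. n11.depth = 7  [terminal]
14. n8.mk = 27  [B.cnt * -1 + 29]
15. n8.pre = -8  [B.idx - 10]
16. n6.cnt = 24  [C.pre + C.mk + 5]
17. n6.idx = 13  [C.pre + 21]
18. n2.cnt = 21  [C.pre * 2 - 5]
19. n2.idx = 13  [13]
20. n13.val = 0  [terminal]
21. n12.mk = 29  [29]
22. n12.pre = 27  [f.val + 27]
23. n0.off = false  [g.idx == true]
24. n0.fin = "wn"  ["wn"]

24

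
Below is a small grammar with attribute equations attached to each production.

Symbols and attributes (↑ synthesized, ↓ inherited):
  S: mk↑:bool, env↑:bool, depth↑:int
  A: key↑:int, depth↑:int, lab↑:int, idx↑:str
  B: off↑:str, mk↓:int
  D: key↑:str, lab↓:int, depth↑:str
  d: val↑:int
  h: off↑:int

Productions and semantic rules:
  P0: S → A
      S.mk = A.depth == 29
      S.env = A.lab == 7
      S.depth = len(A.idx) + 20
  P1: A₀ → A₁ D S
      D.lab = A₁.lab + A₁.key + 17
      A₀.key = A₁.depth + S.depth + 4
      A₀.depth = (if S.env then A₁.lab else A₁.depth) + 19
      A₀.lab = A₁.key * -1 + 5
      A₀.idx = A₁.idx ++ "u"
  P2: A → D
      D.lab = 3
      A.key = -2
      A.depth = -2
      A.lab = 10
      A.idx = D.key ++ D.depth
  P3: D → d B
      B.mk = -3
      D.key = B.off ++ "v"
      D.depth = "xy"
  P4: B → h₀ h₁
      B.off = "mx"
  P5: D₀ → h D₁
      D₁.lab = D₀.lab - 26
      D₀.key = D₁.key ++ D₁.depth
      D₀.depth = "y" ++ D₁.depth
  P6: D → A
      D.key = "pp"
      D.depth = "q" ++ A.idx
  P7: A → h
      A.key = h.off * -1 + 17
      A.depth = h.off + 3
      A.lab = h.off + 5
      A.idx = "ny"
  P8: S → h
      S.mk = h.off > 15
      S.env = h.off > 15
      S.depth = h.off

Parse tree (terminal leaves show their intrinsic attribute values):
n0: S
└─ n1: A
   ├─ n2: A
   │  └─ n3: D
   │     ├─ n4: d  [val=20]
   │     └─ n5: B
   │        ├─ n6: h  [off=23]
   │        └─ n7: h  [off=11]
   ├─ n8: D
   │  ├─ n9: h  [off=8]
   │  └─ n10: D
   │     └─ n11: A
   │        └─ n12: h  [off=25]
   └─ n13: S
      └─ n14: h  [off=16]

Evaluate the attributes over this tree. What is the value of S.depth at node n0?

1. n3.lab = 3  [3]
2. n4.val = 20  [terminal]
3. n5.mk = -3  [-3]
4. n6.off = 23  [terminal]
5. n7.off = 11  [terminal]
6. n5.off = "mx"  ["mx"]
7. n3.key = "mxv"  [B.off ++ "v"]
8. n3.depth = "xy"  ["xy"]
9. n2.key = -2  [-2]
10. n2.depth = -2  [-2]
11. n2.lab = 10  [10]
12. n2.idx = "mxvxy"  [D.key ++ D.depth]
13. n8.lab = 25  [A₁.lab + A₁.key + 17]
14. n9.off = 8  [terminal]
15. n10.lab = -1  [D₀.lab - 26]
16. n12.off = 25  [terminal]
17. n11.key = -8  [h.off * -1 + 17]
18. n11.depth = 28  [h.off + 3]
19. n11.lab = 30  [h.off + 5]
20. n11.idx = "ny"  ["ny"]
21. n10.key = "pp"  ["pp"]
22. n10.depth = "qny"  ["q" ++ A.idx]
23. n8.key = "ppqny"  [D₁.key ++ D₁.depth]
24. n8.depth = "yqny"  ["y" ++ D₁.depth]
25. n14.off = 16  [terminal]
26. n13.mk = true  [h.off > 15]
27. n13.env = true  [h.off > 15]
28. n13.depth = 16  [h.off]
29. n1.key = 18  [A₁.depth + S.depth + 4]
30. n1.depth = 29  [(if S.env then A₁.lab else A₁.depth) + 19]
31. n1.lab = 7  [A₁.key * -1 + 5]
32. n1.idx = "mxvxyu"  [A₁.idx ++ "u"]
33. n0.mk = true  [A.depth == 29]
34. n0.env = true  [A.lab == 7]
35. n0.depth = 26  [len(A.idx) + 20]

26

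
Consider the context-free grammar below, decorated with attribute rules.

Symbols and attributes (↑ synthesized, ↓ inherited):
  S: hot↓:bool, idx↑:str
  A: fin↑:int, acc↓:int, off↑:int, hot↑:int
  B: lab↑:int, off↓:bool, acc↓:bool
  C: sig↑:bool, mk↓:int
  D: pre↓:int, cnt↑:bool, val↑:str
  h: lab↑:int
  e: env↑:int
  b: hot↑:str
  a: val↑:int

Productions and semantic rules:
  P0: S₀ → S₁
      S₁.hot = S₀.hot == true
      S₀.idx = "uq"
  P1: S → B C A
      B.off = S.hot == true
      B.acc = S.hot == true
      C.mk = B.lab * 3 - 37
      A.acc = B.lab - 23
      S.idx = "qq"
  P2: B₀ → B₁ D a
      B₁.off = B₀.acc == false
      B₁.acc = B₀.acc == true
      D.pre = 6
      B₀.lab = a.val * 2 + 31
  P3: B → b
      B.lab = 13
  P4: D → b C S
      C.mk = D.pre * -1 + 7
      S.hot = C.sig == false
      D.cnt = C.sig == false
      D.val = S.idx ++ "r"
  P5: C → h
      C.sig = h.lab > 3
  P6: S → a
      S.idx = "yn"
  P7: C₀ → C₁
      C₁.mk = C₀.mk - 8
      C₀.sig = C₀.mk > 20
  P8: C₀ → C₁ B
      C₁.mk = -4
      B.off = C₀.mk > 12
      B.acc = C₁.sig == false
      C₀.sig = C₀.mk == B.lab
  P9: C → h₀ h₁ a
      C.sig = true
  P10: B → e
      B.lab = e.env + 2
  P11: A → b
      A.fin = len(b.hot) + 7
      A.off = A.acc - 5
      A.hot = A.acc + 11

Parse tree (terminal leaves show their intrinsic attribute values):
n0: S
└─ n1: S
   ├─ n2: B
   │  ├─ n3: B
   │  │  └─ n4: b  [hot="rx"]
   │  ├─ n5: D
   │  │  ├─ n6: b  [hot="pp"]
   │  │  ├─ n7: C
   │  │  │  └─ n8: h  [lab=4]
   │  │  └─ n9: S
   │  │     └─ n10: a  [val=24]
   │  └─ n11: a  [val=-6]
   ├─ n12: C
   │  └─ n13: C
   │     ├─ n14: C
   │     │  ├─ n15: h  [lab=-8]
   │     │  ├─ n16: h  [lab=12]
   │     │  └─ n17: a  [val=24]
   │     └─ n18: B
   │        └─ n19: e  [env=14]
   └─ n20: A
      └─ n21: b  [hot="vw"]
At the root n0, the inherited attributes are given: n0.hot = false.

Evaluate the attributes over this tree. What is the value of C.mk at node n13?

12

1. n0.hot = false  [given at root]
2. n1.hot = false  [S₀.hot == true]
3. n2.off = false  [S.hot == true]
4. n2.acc = false  [S.hot == true]
5. n3.off = true  [B₀.acc == false]
6. n3.acc = false  [B₀.acc == true]
7. n4.hot = "rx"  [terminal]
8. n3.lab = 13  [13]
9. n5.pre = 6  [6]
10. n6.hot = "pp"  [terminal]
11. n7.mk = 1  [D.pre * -1 + 7]
12. n8.lab = 4  [terminal]
13. n7.sig = true  [h.lab > 3]
14. n9.hot = false  [C.sig == false]
15. n10.val = 24  [terminal]
16. n9.idx = "yn"  ["yn"]
17. n5.cnt = false  [C.sig == false]
18. n5.val = "ynr"  [S.idx ++ "r"]
19. n11.val = -6  [terminal]
20. n2.lab = 19  [a.val * 2 + 31]
21. n12.mk = 20  [B.lab * 3 - 37]
22. n13.mk = 12  [C₀.mk - 8]
23. n14.mk = -4  [-4]
24. n15.lab = -8  [terminal]
25. n16.lab = 12  [terminal]
26. n17.val = 24  [terminal]
27. n14.sig = true  [true]
28. n18.off = false  [C₀.mk > 12]
29. n18.acc = false  [C₁.sig == false]
30. n19.env = 14  [terminal]
31. n18.lab = 16  [e.env + 2]
32. n13.sig = false  [C₀.mk == B.lab]
33. n12.sig = false  [C₀.mk > 20]
34. n20.acc = -4  [B.lab - 23]
35. n21.hot = "vw"  [terminal]
36. n20.fin = 9  [len(b.hot) + 7]
37. n20.off = -9  [A.acc - 5]
38. n20.hot = 7  [A.acc + 11]
39. n1.idx = "qq"  ["qq"]
40. n0.idx = "uq"  ["uq"]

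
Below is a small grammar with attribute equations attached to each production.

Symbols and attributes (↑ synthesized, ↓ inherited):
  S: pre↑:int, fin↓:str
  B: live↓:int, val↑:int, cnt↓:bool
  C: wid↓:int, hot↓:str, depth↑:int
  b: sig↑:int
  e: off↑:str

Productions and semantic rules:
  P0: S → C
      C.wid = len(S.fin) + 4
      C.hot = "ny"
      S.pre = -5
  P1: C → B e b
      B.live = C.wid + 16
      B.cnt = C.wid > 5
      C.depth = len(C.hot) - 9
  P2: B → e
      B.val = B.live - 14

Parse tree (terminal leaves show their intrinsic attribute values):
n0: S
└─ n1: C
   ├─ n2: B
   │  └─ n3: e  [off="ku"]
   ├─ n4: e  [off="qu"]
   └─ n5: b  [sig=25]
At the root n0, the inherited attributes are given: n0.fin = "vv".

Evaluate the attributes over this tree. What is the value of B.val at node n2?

1. n0.fin = "vv"  [given at root]
2. n1.wid = 6  [len(S.fin) + 4]
3. n1.hot = "ny"  ["ny"]
4. n2.live = 22  [C.wid + 16]
5. n2.cnt = true  [C.wid > 5]
6. n3.off = "ku"  [terminal]
7. n2.val = 8  [B.live - 14]
8. n4.off = "qu"  [terminal]
9. n5.sig = 25  [terminal]
10. n1.depth = -7  [len(C.hot) - 9]
11. n0.pre = -5  [-5]

8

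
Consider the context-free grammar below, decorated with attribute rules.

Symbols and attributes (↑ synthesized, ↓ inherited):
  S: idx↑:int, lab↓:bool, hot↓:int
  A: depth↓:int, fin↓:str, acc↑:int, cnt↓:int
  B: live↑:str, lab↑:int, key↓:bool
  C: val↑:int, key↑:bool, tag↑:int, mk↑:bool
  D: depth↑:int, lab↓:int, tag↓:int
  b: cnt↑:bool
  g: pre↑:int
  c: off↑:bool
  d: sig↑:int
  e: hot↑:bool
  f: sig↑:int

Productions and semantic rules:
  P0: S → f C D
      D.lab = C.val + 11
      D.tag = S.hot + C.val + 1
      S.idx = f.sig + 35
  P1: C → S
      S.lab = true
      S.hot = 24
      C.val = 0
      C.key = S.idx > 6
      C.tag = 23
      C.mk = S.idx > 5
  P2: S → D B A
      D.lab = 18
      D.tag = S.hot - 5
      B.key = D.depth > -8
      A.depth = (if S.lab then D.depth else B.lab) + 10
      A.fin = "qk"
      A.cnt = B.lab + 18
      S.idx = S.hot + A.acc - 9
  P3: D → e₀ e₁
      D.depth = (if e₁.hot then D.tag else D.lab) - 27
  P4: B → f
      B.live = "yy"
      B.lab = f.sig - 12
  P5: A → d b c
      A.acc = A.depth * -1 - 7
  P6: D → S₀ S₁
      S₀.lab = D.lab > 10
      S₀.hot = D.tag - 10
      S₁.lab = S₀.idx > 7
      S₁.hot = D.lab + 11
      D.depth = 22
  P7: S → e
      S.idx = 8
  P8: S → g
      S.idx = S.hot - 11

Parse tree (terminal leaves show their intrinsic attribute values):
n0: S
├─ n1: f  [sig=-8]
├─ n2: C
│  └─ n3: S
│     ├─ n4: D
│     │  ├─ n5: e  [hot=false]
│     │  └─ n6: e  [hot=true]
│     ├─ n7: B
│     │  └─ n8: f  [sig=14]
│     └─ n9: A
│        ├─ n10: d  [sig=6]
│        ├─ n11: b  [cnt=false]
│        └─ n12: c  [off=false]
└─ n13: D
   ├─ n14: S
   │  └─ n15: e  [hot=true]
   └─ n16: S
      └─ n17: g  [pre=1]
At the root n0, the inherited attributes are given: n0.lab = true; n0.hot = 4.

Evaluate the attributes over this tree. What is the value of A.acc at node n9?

-9

1. n0.lab = true  [given at root]
2. n0.hot = 4  [given at root]
3. n1.sig = -8  [terminal]
4. n3.lab = true  [true]
5. n3.hot = 24  [24]
6. n4.lab = 18  [18]
7. n4.tag = 19  [S.hot - 5]
8. n5.hot = false  [terminal]
9. n6.hot = true  [terminal]
10. n4.depth = -8  [(if e₁.hot then D.tag else D.lab) - 27]
11. n7.key = false  [D.depth > -8]
12. n8.sig = 14  [terminal]
13. n7.live = "yy"  ["yy"]
14. n7.lab = 2  [f.sig - 12]
15. n9.depth = 2  [(if S.lab then D.depth else B.lab) + 10]
16. n9.fin = "qk"  ["qk"]
17. n9.cnt = 20  [B.lab + 18]
18. n10.sig = 6  [terminal]
19. n11.cnt = false  [terminal]
20. n12.off = false  [terminal]
21. n9.acc = -9  [A.depth * -1 - 7]
22. n3.idx = 6  [S.hot + A.acc - 9]
23. n2.val = 0  [0]
24. n2.key = false  [S.idx > 6]
25. n2.tag = 23  [23]
26. n2.mk = true  [S.idx > 5]
27. n13.lab = 11  [C.val + 11]
28. n13.tag = 5  [S.hot + C.val + 1]
29. n14.lab = true  [D.lab > 10]
30. n14.hot = -5  [D.tag - 10]
31. n15.hot = true  [terminal]
32. n14.idx = 8  [8]
33. n16.lab = true  [S₀.idx > 7]
34. n16.hot = 22  [D.lab + 11]
35. n17.pre = 1  [terminal]
36. n16.idx = 11  [S.hot - 11]
37. n13.depth = 22  [22]
38. n0.idx = 27  [f.sig + 35]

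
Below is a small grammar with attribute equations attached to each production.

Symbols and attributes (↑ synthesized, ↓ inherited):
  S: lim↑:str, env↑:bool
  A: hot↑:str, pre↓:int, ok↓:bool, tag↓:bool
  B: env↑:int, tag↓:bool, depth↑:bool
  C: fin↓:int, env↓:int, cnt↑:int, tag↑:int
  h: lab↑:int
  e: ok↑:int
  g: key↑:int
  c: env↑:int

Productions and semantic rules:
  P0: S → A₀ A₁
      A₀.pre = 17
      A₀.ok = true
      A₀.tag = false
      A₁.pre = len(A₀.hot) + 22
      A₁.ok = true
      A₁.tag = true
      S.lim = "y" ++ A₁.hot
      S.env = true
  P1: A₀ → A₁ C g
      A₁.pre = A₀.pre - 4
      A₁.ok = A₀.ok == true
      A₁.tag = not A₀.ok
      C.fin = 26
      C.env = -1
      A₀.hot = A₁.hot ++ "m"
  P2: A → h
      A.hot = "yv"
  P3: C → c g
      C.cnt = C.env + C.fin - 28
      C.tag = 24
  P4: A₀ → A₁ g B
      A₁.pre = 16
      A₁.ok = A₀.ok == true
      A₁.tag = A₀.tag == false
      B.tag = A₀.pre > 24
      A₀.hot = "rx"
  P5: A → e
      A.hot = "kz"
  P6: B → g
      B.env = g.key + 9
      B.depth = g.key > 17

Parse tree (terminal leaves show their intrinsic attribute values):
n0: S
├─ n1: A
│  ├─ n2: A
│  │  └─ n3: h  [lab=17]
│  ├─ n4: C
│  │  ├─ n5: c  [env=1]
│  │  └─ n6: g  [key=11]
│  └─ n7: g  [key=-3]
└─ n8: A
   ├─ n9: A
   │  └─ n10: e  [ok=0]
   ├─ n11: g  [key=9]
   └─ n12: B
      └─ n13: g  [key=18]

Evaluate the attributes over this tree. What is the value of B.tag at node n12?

true

1. n1.pre = 17  [17]
2. n1.ok = true  [true]
3. n1.tag = false  [false]
4. n2.pre = 13  [A₀.pre - 4]
5. n2.ok = true  [A₀.ok == true]
6. n2.tag = false  [not A₀.ok]
7. n3.lab = 17  [terminal]
8. n2.hot = "yv"  ["yv"]
9. n4.fin = 26  [26]
10. n4.env = -1  [-1]
11. n5.env = 1  [terminal]
12. n6.key = 11  [terminal]
13. n4.cnt = -3  [C.env + C.fin - 28]
14. n4.tag = 24  [24]
15. n7.key = -3  [terminal]
16. n1.hot = "yvm"  [A₁.hot ++ "m"]
17. n8.pre = 25  [len(A₀.hot) + 22]
18. n8.ok = true  [true]
19. n8.tag = true  [true]
20. n9.pre = 16  [16]
21. n9.ok = true  [A₀.ok == true]
22. n9.tag = false  [A₀.tag == false]
23. n10.ok = 0  [terminal]
24. n9.hot = "kz"  ["kz"]
25. n11.key = 9  [terminal]
26. n12.tag = true  [A₀.pre > 24]
27. n13.key = 18  [terminal]
28. n12.env = 27  [g.key + 9]
29. n12.depth = true  [g.key > 17]
30. n8.hot = "rx"  ["rx"]
31. n0.lim = "yrx"  ["y" ++ A₁.hot]
32. n0.env = true  [true]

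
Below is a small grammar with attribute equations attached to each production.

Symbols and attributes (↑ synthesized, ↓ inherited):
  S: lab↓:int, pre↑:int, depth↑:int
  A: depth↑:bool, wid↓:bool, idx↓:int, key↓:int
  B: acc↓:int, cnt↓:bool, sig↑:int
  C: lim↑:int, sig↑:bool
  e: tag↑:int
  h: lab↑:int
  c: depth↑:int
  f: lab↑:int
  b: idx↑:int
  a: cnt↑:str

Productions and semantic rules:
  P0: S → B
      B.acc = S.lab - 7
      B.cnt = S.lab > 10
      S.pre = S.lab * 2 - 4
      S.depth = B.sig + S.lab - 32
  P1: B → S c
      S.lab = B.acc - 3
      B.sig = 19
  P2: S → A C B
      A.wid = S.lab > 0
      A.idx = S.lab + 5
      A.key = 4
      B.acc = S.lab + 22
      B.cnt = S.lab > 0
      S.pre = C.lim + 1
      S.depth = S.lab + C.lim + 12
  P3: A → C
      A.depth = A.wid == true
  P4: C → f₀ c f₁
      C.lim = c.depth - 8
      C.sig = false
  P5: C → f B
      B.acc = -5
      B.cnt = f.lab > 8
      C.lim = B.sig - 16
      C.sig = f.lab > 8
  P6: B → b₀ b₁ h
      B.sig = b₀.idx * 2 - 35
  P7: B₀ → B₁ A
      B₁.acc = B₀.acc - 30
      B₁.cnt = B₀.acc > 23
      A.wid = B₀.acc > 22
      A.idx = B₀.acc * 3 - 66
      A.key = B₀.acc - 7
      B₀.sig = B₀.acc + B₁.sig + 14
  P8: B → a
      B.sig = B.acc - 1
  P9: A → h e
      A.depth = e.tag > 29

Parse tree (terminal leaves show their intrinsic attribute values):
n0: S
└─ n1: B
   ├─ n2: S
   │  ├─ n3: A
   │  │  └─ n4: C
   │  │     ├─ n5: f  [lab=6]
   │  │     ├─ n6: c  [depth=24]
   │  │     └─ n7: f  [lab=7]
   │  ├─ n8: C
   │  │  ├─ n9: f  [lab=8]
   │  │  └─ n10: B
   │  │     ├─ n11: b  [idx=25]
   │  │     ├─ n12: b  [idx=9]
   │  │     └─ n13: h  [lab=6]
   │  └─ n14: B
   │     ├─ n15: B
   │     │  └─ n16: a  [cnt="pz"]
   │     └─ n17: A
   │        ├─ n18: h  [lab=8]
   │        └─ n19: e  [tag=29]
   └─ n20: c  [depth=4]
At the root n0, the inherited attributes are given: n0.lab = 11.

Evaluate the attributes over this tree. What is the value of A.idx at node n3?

1. n0.lab = 11  [given at root]
2. n1.acc = 4  [S.lab - 7]
3. n1.cnt = true  [S.lab > 10]
4. n2.lab = 1  [B.acc - 3]
5. n3.wid = true  [S.lab > 0]
6. n3.idx = 6  [S.lab + 5]
7. n3.key = 4  [4]
8. n5.lab = 6  [terminal]
9. n6.depth = 24  [terminal]
10. n7.lab = 7  [terminal]
11. n4.lim = 16  [c.depth - 8]
12. n4.sig = false  [false]
13. n3.depth = true  [A.wid == true]
14. n9.lab = 8  [terminal]
15. n10.acc = -5  [-5]
16. n10.cnt = false  [f.lab > 8]
17. n11.idx = 25  [terminal]
18. n12.idx = 9  [terminal]
19. n13.lab = 6  [terminal]
20. n10.sig = 15  [b₀.idx * 2 - 35]
21. n8.lim = -1  [B.sig - 16]
22. n8.sig = false  [f.lab > 8]
23. n14.acc = 23  [S.lab + 22]
24. n14.cnt = true  [S.lab > 0]
25. n15.acc = -7  [B₀.acc - 30]
26. n15.cnt = false  [B₀.acc > 23]
27. n16.cnt = "pz"  [terminal]
28. n15.sig = -8  [B.acc - 1]
29. n17.wid = true  [B₀.acc > 22]
30. n17.idx = 3  [B₀.acc * 3 - 66]
31. n17.key = 16  [B₀.acc - 7]
32. n18.lab = 8  [terminal]
33. n19.tag = 29  [terminal]
34. n17.depth = false  [e.tag > 29]
35. n14.sig = 29  [B₀.acc + B₁.sig + 14]
36. n2.pre = 0  [C.lim + 1]
37. n2.depth = 12  [S.lab + C.lim + 12]
38. n20.depth = 4  [terminal]
39. n1.sig = 19  [19]
40. n0.pre = 18  [S.lab * 2 - 4]
41. n0.depth = -2  [B.sig + S.lab - 32]

6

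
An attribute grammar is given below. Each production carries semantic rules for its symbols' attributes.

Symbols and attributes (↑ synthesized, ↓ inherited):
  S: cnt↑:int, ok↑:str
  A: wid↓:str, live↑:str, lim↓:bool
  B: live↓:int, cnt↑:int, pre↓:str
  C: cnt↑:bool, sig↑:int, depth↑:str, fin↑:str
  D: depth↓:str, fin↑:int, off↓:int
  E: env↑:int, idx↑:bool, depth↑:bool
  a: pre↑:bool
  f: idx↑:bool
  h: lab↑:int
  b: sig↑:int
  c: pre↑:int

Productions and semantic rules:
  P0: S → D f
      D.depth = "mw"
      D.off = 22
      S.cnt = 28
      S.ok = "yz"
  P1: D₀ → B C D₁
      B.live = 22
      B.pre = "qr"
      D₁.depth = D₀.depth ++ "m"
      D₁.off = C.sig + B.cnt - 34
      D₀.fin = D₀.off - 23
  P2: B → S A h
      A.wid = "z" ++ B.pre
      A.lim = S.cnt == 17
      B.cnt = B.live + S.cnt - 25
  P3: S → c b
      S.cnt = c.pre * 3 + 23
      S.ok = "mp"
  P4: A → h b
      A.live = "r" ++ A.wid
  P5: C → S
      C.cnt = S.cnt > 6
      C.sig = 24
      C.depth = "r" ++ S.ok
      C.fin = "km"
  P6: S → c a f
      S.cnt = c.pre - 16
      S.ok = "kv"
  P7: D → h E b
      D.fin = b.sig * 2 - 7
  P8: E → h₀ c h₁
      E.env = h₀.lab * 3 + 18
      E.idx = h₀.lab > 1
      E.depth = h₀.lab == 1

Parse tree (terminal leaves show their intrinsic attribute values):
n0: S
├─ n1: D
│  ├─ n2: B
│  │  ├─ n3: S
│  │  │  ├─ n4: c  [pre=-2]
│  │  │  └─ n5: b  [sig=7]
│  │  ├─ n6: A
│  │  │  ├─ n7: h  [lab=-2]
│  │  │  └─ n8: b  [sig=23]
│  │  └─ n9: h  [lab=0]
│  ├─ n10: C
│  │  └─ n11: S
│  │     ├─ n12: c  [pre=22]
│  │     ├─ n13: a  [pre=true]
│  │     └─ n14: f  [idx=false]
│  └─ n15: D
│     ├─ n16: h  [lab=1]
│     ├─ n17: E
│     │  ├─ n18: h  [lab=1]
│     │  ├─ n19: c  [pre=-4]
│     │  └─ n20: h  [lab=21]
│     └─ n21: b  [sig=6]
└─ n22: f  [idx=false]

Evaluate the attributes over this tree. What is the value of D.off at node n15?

4

1. n1.depth = "mw"  ["mw"]
2. n1.off = 22  [22]
3. n2.live = 22  [22]
4. n2.pre = "qr"  ["qr"]
5. n4.pre = -2  [terminal]
6. n5.sig = 7  [terminal]
7. n3.cnt = 17  [c.pre * 3 + 23]
8. n3.ok = "mp"  ["mp"]
9. n6.wid = "zqr"  ["z" ++ B.pre]
10. n6.lim = true  [S.cnt == 17]
11. n7.lab = -2  [terminal]
12. n8.sig = 23  [terminal]
13. n6.live = "rzqr"  ["r" ++ A.wid]
14. n9.lab = 0  [terminal]
15. n2.cnt = 14  [B.live + S.cnt - 25]
16. n12.pre = 22  [terminal]
17. n13.pre = true  [terminal]
18. n14.idx = false  [terminal]
19. n11.cnt = 6  [c.pre - 16]
20. n11.ok = "kv"  ["kv"]
21. n10.cnt = false  [S.cnt > 6]
22. n10.sig = 24  [24]
23. n10.depth = "rkv"  ["r" ++ S.ok]
24. n10.fin = "km"  ["km"]
25. n15.depth = "mwm"  [D₀.depth ++ "m"]
26. n15.off = 4  [C.sig + B.cnt - 34]
27. n16.lab = 1  [terminal]
28. n18.lab = 1  [terminal]
29. n19.pre = -4  [terminal]
30. n20.lab = 21  [terminal]
31. n17.env = 21  [h₀.lab * 3 + 18]
32. n17.idx = false  [h₀.lab > 1]
33. n17.depth = true  [h₀.lab == 1]
34. n21.sig = 6  [terminal]
35. n15.fin = 5  [b.sig * 2 - 7]
36. n1.fin = -1  [D₀.off - 23]
37. n22.idx = false  [terminal]
38. n0.cnt = 28  [28]
39. n0.ok = "yz"  ["yz"]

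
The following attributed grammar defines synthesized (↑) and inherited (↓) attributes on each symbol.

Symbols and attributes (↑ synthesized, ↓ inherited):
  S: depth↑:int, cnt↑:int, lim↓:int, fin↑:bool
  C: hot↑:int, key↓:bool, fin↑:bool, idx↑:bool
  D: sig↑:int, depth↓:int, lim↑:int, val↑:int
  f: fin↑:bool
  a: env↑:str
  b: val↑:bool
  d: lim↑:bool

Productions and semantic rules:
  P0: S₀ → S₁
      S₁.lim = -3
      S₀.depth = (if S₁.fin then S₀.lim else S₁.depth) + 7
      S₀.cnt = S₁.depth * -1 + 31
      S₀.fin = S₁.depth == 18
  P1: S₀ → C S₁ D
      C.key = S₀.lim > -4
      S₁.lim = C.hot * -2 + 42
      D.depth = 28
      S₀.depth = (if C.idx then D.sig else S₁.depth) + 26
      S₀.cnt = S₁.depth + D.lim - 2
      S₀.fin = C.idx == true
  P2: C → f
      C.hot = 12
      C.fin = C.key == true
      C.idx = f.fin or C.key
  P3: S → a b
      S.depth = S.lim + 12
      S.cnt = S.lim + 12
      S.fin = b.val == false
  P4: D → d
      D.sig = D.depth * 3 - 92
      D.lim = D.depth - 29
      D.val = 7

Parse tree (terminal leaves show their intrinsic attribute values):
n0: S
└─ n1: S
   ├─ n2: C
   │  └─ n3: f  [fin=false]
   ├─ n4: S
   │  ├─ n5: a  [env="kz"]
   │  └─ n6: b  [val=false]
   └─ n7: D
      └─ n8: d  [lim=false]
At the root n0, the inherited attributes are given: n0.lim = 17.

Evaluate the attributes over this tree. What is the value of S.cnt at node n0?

1. n0.lim = 17  [given at root]
2. n1.lim = -3  [-3]
3. n2.key = true  [S₀.lim > -4]
4. n3.fin = false  [terminal]
5. n2.hot = 12  [12]
6. n2.fin = true  [C.key == true]
7. n2.idx = true  [f.fin or C.key]
8. n4.lim = 18  [C.hot * -2 + 42]
9. n5.env = "kz"  [terminal]
10. n6.val = false  [terminal]
11. n4.depth = 30  [S.lim + 12]
12. n4.cnt = 30  [S.lim + 12]
13. n4.fin = true  [b.val == false]
14. n7.depth = 28  [28]
15. n8.lim = false  [terminal]
16. n7.sig = -8  [D.depth * 3 - 92]
17. n7.lim = -1  [D.depth - 29]
18. n7.val = 7  [7]
19. n1.depth = 18  [(if C.idx then D.sig else S₁.depth) + 26]
20. n1.cnt = 27  [S₁.depth + D.lim - 2]
21. n1.fin = true  [C.idx == true]
22. n0.depth = 24  [(if S₁.fin then S₀.lim else S₁.depth) + 7]
23. n0.cnt = 13  [S₁.depth * -1 + 31]
24. n0.fin = true  [S₁.depth == 18]

13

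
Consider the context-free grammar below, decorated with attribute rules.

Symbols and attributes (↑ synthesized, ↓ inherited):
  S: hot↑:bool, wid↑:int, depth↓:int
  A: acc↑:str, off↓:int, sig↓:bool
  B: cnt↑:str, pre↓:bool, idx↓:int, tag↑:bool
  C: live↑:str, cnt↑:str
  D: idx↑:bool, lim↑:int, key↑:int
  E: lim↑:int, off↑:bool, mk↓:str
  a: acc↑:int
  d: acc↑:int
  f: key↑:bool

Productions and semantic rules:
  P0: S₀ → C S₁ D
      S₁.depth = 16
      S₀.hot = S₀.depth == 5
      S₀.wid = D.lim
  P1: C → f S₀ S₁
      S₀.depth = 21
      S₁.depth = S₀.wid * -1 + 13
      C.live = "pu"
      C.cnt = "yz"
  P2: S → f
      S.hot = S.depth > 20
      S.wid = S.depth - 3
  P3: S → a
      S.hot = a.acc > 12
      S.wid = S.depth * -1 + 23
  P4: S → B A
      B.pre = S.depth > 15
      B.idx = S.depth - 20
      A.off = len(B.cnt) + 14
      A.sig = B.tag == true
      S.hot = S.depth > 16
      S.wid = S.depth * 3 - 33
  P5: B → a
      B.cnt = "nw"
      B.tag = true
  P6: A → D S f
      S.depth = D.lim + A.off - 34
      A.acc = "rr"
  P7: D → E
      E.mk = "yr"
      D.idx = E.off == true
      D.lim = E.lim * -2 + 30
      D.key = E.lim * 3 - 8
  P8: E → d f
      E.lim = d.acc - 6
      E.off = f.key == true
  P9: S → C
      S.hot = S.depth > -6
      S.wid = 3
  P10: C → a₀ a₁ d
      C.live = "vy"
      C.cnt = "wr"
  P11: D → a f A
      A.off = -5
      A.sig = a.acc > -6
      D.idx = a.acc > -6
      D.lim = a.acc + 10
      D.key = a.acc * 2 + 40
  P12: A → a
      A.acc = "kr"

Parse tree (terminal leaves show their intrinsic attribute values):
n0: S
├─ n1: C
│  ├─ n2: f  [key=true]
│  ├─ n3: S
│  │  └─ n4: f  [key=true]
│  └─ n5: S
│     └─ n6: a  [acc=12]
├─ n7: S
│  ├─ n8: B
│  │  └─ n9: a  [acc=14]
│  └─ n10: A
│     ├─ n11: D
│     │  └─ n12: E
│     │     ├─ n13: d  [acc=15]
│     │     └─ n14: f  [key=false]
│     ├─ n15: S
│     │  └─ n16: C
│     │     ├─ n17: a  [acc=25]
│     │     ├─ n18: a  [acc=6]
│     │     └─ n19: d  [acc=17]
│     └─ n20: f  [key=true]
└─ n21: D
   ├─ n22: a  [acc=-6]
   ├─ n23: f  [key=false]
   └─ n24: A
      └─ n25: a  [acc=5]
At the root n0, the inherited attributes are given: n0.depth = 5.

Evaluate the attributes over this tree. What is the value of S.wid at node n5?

28

1. n0.depth = 5  [given at root]
2. n2.key = true  [terminal]
3. n3.depth = 21  [21]
4. n4.key = true  [terminal]
5. n3.hot = true  [S.depth > 20]
6. n3.wid = 18  [S.depth - 3]
7. n5.depth = -5  [S₀.wid * -1 + 13]
8. n6.acc = 12  [terminal]
9. n5.hot = false  [a.acc > 12]
10. n5.wid = 28  [S.depth * -1 + 23]
11. n1.live = "pu"  ["pu"]
12. n1.cnt = "yz"  ["yz"]
13. n7.depth = 16  [16]
14. n8.pre = true  [S.depth > 15]
15. n8.idx = -4  [S.depth - 20]
16. n9.acc = 14  [terminal]
17. n8.cnt = "nw"  ["nw"]
18. n8.tag = true  [true]
19. n10.off = 16  [len(B.cnt) + 14]
20. n10.sig = true  [B.tag == true]
21. n12.mk = "yr"  ["yr"]
22. n13.acc = 15  [terminal]
23. n14.key = false  [terminal]
24. n12.lim = 9  [d.acc - 6]
25. n12.off = false  [f.key == true]
26. n11.idx = false  [E.off == true]
27. n11.lim = 12  [E.lim * -2 + 30]
28. n11.key = 19  [E.lim * 3 - 8]
29. n15.depth = -6  [D.lim + A.off - 34]
30. n17.acc = 25  [terminal]
31. n18.acc = 6  [terminal]
32. n19.acc = 17  [terminal]
33. n16.live = "vy"  ["vy"]
34. n16.cnt = "wr"  ["wr"]
35. n15.hot = false  [S.depth > -6]
36. n15.wid = 3  [3]
37. n20.key = true  [terminal]
38. n10.acc = "rr"  ["rr"]
39. n7.hot = false  [S.depth > 16]
40. n7.wid = 15  [S.depth * 3 - 33]
41. n22.acc = -6  [terminal]
42. n23.key = false  [terminal]
43. n24.off = -5  [-5]
44. n24.sig = false  [a.acc > -6]
45. n25.acc = 5  [terminal]
46. n24.acc = "kr"  ["kr"]
47. n21.idx = false  [a.acc > -6]
48. n21.lim = 4  [a.acc + 10]
49. n21.key = 28  [a.acc * 2 + 40]
50. n0.hot = true  [S₀.depth == 5]
51. n0.wid = 4  [D.lim]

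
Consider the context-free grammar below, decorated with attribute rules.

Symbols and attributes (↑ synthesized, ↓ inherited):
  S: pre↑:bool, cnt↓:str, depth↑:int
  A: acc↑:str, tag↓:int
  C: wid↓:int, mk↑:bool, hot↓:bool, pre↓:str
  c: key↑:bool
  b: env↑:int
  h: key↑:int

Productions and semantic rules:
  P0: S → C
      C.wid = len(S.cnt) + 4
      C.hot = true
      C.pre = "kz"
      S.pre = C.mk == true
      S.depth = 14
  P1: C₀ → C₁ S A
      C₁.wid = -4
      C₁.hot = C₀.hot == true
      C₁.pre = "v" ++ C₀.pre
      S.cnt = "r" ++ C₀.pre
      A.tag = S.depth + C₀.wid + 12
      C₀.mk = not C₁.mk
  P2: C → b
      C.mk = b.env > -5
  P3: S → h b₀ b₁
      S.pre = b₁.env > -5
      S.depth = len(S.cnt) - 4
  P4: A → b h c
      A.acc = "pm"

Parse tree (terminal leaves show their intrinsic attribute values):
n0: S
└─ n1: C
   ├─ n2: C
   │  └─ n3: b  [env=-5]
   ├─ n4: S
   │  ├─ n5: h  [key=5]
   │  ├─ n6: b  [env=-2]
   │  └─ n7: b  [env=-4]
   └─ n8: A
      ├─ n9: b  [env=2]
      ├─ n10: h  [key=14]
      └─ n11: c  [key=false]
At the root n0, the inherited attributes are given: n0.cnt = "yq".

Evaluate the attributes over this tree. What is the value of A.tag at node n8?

17

1. n0.cnt = "yq"  [given at root]
2. n1.wid = 6  [len(S.cnt) + 4]
3. n1.hot = true  [true]
4. n1.pre = "kz"  ["kz"]
5. n2.wid = -4  [-4]
6. n2.hot = true  [C₀.hot == true]
7. n2.pre = "vkz"  ["v" ++ C₀.pre]
8. n3.env = -5  [terminal]
9. n2.mk = false  [b.env > -5]
10. n4.cnt = "rkz"  ["r" ++ C₀.pre]
11. n5.key = 5  [terminal]
12. n6.env = -2  [terminal]
13. n7.env = -4  [terminal]
14. n4.pre = true  [b₁.env > -5]
15. n4.depth = -1  [len(S.cnt) - 4]
16. n8.tag = 17  [S.depth + C₀.wid + 12]
17. n9.env = 2  [terminal]
18. n10.key = 14  [terminal]
19. n11.key = false  [terminal]
20. n8.acc = "pm"  ["pm"]
21. n1.mk = true  [not C₁.mk]
22. n0.pre = true  [C.mk == true]
23. n0.depth = 14  [14]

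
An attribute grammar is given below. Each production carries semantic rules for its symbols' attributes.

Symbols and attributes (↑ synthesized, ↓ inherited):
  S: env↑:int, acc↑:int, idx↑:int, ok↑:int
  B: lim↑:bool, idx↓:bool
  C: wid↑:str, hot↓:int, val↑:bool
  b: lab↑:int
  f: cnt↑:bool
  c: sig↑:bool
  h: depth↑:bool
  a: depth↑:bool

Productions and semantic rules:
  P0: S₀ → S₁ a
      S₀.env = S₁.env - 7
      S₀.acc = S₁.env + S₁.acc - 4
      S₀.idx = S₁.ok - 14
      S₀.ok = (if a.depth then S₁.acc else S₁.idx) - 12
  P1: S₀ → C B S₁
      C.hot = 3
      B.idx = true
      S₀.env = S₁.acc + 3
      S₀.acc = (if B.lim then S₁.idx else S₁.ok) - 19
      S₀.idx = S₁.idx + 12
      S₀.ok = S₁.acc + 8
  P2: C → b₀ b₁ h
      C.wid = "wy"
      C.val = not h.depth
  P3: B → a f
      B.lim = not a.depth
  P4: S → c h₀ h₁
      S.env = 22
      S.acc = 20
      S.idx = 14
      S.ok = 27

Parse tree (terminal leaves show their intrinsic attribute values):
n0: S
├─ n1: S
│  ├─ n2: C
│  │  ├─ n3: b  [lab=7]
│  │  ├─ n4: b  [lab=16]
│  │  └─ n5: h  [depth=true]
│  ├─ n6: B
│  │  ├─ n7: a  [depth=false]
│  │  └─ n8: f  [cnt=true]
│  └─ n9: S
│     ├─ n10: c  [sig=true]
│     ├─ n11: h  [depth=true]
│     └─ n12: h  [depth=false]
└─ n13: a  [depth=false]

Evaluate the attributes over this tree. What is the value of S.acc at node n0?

14

1. n2.hot = 3  [3]
2. n3.lab = 7  [terminal]
3. n4.lab = 16  [terminal]
4. n5.depth = true  [terminal]
5. n2.wid = "wy"  ["wy"]
6. n2.val = false  [not h.depth]
7. n6.idx = true  [true]
8. n7.depth = false  [terminal]
9. n8.cnt = true  [terminal]
10. n6.lim = true  [not a.depth]
11. n10.sig = true  [terminal]
12. n11.depth = true  [terminal]
13. n12.depth = false  [terminal]
14. n9.env = 22  [22]
15. n9.acc = 20  [20]
16. n9.idx = 14  [14]
17. n9.ok = 27  [27]
18. n1.env = 23  [S₁.acc + 3]
19. n1.acc = -5  [(if B.lim then S₁.idx else S₁.ok) - 19]
20. n1.idx = 26  [S₁.idx + 12]
21. n1.ok = 28  [S₁.acc + 8]
22. n13.depth = false  [terminal]
23. n0.env = 16  [S₁.env - 7]
24. n0.acc = 14  [S₁.env + S₁.acc - 4]
25. n0.idx = 14  [S₁.ok - 14]
26. n0.ok = 14  [(if a.depth then S₁.acc else S₁.idx) - 12]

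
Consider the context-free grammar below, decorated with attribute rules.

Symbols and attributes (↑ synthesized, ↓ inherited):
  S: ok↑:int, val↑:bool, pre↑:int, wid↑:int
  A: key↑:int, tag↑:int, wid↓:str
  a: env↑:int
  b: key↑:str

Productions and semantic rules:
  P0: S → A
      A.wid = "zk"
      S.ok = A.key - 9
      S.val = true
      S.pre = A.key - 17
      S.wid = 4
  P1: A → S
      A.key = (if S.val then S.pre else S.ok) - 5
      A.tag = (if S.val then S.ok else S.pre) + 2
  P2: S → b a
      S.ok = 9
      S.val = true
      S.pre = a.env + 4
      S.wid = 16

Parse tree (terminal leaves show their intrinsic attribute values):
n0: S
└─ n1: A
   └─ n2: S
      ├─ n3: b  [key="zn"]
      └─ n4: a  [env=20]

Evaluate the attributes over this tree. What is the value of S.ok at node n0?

10

1. n1.wid = "zk"  ["zk"]
2. n3.key = "zn"  [terminal]
3. n4.env = 20  [terminal]
4. n2.ok = 9  [9]
5. n2.val = true  [true]
6. n2.pre = 24  [a.env + 4]
7. n2.wid = 16  [16]
8. n1.key = 19  [(if S.val then S.pre else S.ok) - 5]
9. n1.tag = 11  [(if S.val then S.ok else S.pre) + 2]
10. n0.ok = 10  [A.key - 9]
11. n0.val = true  [true]
12. n0.pre = 2  [A.key - 17]
13. n0.wid = 4  [4]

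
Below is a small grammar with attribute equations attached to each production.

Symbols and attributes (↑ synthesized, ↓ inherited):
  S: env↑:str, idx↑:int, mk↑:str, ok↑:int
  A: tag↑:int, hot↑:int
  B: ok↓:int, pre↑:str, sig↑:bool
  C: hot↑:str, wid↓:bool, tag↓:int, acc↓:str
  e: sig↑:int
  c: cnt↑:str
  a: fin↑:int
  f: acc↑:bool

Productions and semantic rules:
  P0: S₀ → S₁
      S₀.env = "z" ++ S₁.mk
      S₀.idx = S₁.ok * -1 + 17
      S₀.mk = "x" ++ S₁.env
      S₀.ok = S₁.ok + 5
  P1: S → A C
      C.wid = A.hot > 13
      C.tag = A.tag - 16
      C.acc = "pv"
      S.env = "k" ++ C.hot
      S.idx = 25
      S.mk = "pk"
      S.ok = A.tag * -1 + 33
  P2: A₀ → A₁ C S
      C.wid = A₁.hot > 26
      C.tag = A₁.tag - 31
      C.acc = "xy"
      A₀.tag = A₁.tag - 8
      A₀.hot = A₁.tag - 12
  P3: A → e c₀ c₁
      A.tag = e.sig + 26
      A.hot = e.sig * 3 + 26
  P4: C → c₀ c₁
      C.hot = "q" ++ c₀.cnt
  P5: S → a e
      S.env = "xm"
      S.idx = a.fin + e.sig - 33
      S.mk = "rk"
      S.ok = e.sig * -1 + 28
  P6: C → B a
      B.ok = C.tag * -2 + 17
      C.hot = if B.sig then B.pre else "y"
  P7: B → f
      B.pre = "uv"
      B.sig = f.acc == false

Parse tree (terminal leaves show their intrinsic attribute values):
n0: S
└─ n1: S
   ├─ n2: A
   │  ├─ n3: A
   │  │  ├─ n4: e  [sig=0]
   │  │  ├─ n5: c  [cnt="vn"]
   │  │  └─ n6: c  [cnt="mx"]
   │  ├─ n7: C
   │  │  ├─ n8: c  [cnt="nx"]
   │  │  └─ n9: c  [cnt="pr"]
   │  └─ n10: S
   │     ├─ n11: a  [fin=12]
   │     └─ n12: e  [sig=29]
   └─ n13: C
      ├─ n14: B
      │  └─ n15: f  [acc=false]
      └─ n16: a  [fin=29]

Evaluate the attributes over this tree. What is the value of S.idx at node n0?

2

1. n4.sig = 0  [terminal]
2. n5.cnt = "vn"  [terminal]
3. n6.cnt = "mx"  [terminal]
4. n3.tag = 26  [e.sig + 26]
5. n3.hot = 26  [e.sig * 3 + 26]
6. n7.wid = false  [A₁.hot > 26]
7. n7.tag = -5  [A₁.tag - 31]
8. n7.acc = "xy"  ["xy"]
9. n8.cnt = "nx"  [terminal]
10. n9.cnt = "pr"  [terminal]
11. n7.hot = "qnx"  ["q" ++ c₀.cnt]
12. n11.fin = 12  [terminal]
13. n12.sig = 29  [terminal]
14. n10.env = "xm"  ["xm"]
15. n10.idx = 8  [a.fin + e.sig - 33]
16. n10.mk = "rk"  ["rk"]
17. n10.ok = -1  [e.sig * -1 + 28]
18. n2.tag = 18  [A₁.tag - 8]
19. n2.hot = 14  [A₁.tag - 12]
20. n13.wid = true  [A.hot > 13]
21. n13.tag = 2  [A.tag - 16]
22. n13.acc = "pv"  ["pv"]
23. n14.ok = 13  [C.tag * -2 + 17]
24. n15.acc = false  [terminal]
25. n14.pre = "uv"  ["uv"]
26. n14.sig = true  [f.acc == false]
27. n16.fin = 29  [terminal]
28. n13.hot = "uv"  [if B.sig then B.pre else "y"]
29. n1.env = "kuv"  ["k" ++ C.hot]
30. n1.idx = 25  [25]
31. n1.mk = "pk"  ["pk"]
32. n1.ok = 15  [A.tag * -1 + 33]
33. n0.env = "zpk"  ["z" ++ S₁.mk]
34. n0.idx = 2  [S₁.ok * -1 + 17]
35. n0.mk = "xkuv"  ["x" ++ S₁.env]
36. n0.ok = 20  [S₁.ok + 5]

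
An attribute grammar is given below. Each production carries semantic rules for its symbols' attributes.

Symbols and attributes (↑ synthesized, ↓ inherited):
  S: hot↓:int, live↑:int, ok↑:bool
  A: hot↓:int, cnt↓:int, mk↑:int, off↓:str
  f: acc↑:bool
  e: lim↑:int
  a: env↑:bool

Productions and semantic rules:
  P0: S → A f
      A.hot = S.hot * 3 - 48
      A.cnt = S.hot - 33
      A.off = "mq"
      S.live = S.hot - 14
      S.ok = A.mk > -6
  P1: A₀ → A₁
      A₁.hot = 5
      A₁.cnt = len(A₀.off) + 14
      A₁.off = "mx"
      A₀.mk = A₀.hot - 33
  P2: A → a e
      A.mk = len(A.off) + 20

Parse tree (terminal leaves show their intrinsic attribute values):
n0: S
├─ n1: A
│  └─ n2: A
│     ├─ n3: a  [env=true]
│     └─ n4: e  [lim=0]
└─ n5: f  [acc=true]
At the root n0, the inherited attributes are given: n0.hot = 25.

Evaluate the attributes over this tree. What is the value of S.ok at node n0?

false

1. n0.hot = 25  [given at root]
2. n1.hot = 27  [S.hot * 3 - 48]
3. n1.cnt = -8  [S.hot - 33]
4. n1.off = "mq"  ["mq"]
5. n2.hot = 5  [5]
6. n2.cnt = 16  [len(A₀.off) + 14]
7. n2.off = "mx"  ["mx"]
8. n3.env = true  [terminal]
9. n4.lim = 0  [terminal]
10. n2.mk = 22  [len(A.off) + 20]
11. n1.mk = -6  [A₀.hot - 33]
12. n5.acc = true  [terminal]
13. n0.live = 11  [S.hot - 14]
14. n0.ok = false  [A.mk > -6]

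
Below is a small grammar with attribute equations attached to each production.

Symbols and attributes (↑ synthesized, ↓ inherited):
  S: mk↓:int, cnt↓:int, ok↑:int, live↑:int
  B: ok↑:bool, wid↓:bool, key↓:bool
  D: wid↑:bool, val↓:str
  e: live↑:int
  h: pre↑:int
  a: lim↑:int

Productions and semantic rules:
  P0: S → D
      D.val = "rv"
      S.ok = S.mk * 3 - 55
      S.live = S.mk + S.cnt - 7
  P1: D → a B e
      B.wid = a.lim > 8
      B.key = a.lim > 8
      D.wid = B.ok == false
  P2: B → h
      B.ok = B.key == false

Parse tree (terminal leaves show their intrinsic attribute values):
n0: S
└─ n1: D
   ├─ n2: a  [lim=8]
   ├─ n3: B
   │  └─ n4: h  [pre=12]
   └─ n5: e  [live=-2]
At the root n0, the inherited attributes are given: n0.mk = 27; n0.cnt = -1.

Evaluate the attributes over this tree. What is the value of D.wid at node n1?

false

1. n0.mk = 27  [given at root]
2. n0.cnt = -1  [given at root]
3. n1.val = "rv"  ["rv"]
4. n2.lim = 8  [terminal]
5. n3.wid = false  [a.lim > 8]
6. n3.key = false  [a.lim > 8]
7. n4.pre = 12  [terminal]
8. n3.ok = true  [B.key == false]
9. n5.live = -2  [terminal]
10. n1.wid = false  [B.ok == false]
11. n0.ok = 26  [S.mk * 3 - 55]
12. n0.live = 19  [S.mk + S.cnt - 7]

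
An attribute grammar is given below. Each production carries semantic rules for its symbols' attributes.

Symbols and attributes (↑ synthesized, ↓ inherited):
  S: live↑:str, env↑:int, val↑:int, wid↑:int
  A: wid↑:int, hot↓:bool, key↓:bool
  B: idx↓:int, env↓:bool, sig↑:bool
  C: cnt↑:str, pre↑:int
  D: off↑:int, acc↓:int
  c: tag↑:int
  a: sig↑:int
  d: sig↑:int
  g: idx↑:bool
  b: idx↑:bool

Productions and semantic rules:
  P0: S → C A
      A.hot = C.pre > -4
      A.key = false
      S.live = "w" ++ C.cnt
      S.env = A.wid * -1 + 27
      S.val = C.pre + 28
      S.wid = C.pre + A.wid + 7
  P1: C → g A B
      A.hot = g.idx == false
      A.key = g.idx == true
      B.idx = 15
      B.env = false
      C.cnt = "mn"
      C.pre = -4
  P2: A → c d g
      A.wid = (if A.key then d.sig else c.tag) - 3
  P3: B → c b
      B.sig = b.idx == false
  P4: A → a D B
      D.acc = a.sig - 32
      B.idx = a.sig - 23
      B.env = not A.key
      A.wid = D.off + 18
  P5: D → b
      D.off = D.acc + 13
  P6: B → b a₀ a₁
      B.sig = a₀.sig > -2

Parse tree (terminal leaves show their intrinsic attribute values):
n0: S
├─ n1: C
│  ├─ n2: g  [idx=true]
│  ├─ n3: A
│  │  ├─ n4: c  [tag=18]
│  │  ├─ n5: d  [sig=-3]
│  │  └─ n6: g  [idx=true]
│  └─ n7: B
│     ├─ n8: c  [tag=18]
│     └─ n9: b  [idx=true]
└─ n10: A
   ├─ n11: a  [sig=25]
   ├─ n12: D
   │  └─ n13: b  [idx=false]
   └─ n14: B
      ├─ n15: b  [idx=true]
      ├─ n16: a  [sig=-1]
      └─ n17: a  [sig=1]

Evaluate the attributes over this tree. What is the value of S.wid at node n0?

27

1. n2.idx = true  [terminal]
2. n3.hot = false  [g.idx == false]
3. n3.key = true  [g.idx == true]
4. n4.tag = 18  [terminal]
5. n5.sig = -3  [terminal]
6. n6.idx = true  [terminal]
7. n3.wid = -6  [(if A.key then d.sig else c.tag) - 3]
8. n7.idx = 15  [15]
9. n7.env = false  [false]
10. n8.tag = 18  [terminal]
11. n9.idx = true  [terminal]
12. n7.sig = false  [b.idx == false]
13. n1.cnt = "mn"  ["mn"]
14. n1.pre = -4  [-4]
15. n10.hot = false  [C.pre > -4]
16. n10.key = false  [false]
17. n11.sig = 25  [terminal]
18. n12.acc = -7  [a.sig - 32]
19. n13.idx = false  [terminal]
20. n12.off = 6  [D.acc + 13]
21. n14.idx = 2  [a.sig - 23]
22. n14.env = true  [not A.key]
23. n15.idx = true  [terminal]
24. n16.sig = -1  [terminal]
25. n17.sig = 1  [terminal]
26. n14.sig = true  [a₀.sig > -2]
27. n10.wid = 24  [D.off + 18]
28. n0.live = "wmn"  ["w" ++ C.cnt]
29. n0.env = 3  [A.wid * -1 + 27]
30. n0.val = 24  [C.pre + 28]
31. n0.wid = 27  [C.pre + A.wid + 7]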